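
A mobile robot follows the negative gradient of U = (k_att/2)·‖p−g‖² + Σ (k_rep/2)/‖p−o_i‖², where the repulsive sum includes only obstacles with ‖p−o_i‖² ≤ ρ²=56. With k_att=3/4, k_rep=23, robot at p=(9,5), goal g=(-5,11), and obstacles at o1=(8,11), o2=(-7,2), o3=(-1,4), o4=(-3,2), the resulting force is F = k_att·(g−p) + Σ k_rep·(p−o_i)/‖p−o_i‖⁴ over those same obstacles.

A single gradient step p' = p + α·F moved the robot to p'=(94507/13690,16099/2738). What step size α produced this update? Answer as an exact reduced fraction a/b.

F_att = 3/4·(g−p) = 3/4·(-14,6) = (-10.5000,4.5000)
o1: d²=37 ≤ ρ²=56; F_rep = 23·(1,-6)/37² = (0.0168,-0.1008)
o2: d²=265 > ρ²=56 → inactive
o3: d²=101 > ρ²=56 → inactive
o4: d²=153 > ρ²=56 → inactive
F = F_att + ΣF_rep = (-10.4832,4.3992)
Δp = p'−p = (-2.0966,0.8798); α = Δx/Fx = (-28703/13690) / (-28703/2738) = 1/5
check: Δy/Fy = (2409/2738) / (12045/2738) = 1/5 ✓

α = 1/5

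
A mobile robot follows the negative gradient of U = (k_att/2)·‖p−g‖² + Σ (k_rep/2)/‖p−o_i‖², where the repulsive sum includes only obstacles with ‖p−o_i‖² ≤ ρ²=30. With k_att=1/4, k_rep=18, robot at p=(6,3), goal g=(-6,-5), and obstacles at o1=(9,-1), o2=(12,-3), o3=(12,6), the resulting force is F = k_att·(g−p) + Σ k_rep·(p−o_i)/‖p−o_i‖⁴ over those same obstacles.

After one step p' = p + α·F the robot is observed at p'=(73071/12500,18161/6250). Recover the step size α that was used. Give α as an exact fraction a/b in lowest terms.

α = 1/20

F_att = 1/4·(g−p) = 1/4·(-12,-8) = (-3.0000,-2.0000)
o1: d²=25 ≤ ρ²=30; F_rep = 18·(-3,4)/25² = (-0.0864,0.1152)
o2: d²=72 > ρ²=30 → inactive
o3: d²=45 > ρ²=30 → inactive
F = F_att + ΣF_rep = (-3.0864,-1.8848)
Δp = p'−p = (-0.1543,-0.0942); α = Δx/Fx = (-1929/12500) / (-1929/625) = 1/20
check: Δy/Fy = (-589/6250) / (-1178/625) = 1/20 ✓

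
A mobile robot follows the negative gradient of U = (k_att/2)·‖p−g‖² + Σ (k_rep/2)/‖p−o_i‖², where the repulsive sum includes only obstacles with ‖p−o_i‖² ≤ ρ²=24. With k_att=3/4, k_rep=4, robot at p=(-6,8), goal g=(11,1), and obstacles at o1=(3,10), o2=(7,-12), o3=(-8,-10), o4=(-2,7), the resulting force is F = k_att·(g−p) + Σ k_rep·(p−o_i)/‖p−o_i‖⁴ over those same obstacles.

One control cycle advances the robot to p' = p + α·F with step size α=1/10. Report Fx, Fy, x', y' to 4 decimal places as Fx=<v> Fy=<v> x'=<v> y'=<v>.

F_att = 3/4·(g−p) = 3/4·(17,-7) = (12.7500,-5.2500)
o1: d²=85 > ρ²=24 → inactive
o2: d²=569 > ρ²=24 → inactive
o3: d²=328 > ρ²=24 → inactive
o4: d²=17 ≤ ρ²=24; F_rep = 4·(-4,1)/17² = (-0.0554,0.0138)
F = F_att + ΣF_rep = (12.6946,-5.2362)
p' = p + 1/10·F = (-4.7305,7.4764)

Fx=12.6946 Fy=-5.2362 x'=-4.7305 y'=7.4764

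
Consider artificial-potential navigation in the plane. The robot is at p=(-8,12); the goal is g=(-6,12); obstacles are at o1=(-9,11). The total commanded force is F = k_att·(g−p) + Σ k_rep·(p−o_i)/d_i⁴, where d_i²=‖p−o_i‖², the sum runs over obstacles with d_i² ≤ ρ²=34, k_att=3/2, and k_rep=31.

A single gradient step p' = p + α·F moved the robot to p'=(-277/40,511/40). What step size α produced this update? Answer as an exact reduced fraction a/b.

F_att = 3/2·(g−p) = 3/2·(2,0) = (3.0000,0.0000)
o1: d²=2 ≤ ρ²=34; F_rep = 31·(1,1)/2² = (7.7500,7.7500)
F = F_att + ΣF_rep = (10.7500,7.7500)
Δp = p'−p = (1.0750,0.7750); α = Δx/Fx = (43/40) / (43/4) = 1/10
check: Δy/Fy = (31/40) / (31/4) = 1/10 ✓

α = 1/10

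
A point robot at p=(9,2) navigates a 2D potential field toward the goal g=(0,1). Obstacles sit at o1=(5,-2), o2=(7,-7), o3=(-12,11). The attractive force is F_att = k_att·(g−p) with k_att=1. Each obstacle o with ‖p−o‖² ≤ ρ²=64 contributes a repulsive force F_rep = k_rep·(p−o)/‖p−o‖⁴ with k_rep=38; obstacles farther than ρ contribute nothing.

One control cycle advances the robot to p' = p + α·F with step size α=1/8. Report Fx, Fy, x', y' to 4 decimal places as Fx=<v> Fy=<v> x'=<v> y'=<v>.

F_att = 1·(g−p) = 1·(-9,-1) = (-9.0000,-1.0000)
o1: d²=32 ≤ ρ²=64; F_rep = 38·(4,4)/32² = (0.1484,0.1484)
o2: d²=85 > ρ²=64 → inactive
o3: d²=522 > ρ²=64 → inactive
F = F_att + ΣF_rep = (-8.8516,-0.8516)
p' = p + 1/8·F = (7.8936,1.8936)

Fx=-8.8516 Fy=-0.8516 x'=7.8936 y'=1.8936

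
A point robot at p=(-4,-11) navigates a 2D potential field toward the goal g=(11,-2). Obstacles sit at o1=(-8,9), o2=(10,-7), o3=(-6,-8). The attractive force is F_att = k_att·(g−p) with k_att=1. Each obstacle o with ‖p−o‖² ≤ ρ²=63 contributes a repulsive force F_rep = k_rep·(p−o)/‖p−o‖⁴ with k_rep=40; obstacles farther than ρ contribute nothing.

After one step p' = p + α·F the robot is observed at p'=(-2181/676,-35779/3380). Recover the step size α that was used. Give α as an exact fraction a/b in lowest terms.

α = 1/20

F_att = 1·(g−p) = 1·(15,9) = (15.0000,9.0000)
o1: d²=416 > ρ²=63 → inactive
o2: d²=212 > ρ²=63 → inactive
o3: d²=13 ≤ ρ²=63; F_rep = 40·(2,-3)/13² = (0.4734,-0.7101)
F = F_att + ΣF_rep = (15.4734,8.2899)
Δp = p'−p = (0.7737,0.4145); α = Δx/Fx = (523/676) / (2615/169) = 1/20
check: Δy/Fy = (1401/3380) / (1401/169) = 1/20 ✓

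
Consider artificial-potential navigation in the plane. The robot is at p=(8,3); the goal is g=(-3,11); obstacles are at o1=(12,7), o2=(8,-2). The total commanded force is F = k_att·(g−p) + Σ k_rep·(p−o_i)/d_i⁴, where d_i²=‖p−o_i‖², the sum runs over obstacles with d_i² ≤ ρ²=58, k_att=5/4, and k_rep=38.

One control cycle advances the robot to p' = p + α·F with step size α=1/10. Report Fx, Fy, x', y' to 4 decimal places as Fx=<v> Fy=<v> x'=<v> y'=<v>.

F_att = 5/4·(g−p) = 5/4·(-11,8) = (-13.7500,10.0000)
o1: d²=32 ≤ ρ²=58; F_rep = 38·(-4,-4)/32² = (-0.1484,-0.1484)
o2: d²=25 ≤ ρ²=58; F_rep = 38·(0,5)/25² = (0.0000,0.3040)
F = F_att + ΣF_rep = (-13.8984,10.1556)
p' = p + 1/10·F = (6.6102,4.0156)

Fx=-13.8984 Fy=10.1556 x'=6.6102 y'=4.0156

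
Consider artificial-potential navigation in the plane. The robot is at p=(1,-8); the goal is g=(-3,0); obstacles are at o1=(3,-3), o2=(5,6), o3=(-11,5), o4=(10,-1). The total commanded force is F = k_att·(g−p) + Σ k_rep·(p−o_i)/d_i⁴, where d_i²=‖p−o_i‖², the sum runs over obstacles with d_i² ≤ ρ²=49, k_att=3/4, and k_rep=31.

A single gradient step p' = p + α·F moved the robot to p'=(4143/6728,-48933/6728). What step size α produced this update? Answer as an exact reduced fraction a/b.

F_att = 3/4·(g−p) = 3/4·(-4,8) = (-3.0000,6.0000)
o1: d²=29 ≤ ρ²=49; F_rep = 31·(-2,-5)/29² = (-0.0737,-0.1843)
o2: d²=212 > ρ²=49 → inactive
o3: d²=313 > ρ²=49 → inactive
o4: d²=130 > ρ²=49 → inactive
F = F_att + ΣF_rep = (-3.0737,5.8157)
Δp = p'−p = (-0.3842,0.7270); α = Δx/Fx = (-2585/6728) / (-2585/841) = 1/8
check: Δy/Fy = (4891/6728) / (4891/841) = 1/8 ✓

α = 1/8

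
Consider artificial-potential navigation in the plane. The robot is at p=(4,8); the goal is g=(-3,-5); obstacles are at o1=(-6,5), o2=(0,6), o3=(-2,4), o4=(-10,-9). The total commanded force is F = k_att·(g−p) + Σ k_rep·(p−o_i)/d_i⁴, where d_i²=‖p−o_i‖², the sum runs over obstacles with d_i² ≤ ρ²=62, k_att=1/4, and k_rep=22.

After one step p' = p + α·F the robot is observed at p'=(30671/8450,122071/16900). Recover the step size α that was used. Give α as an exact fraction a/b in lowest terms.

α = 1/4

F_att = 1/4·(g−p) = 1/4·(-7,-13) = (-1.7500,-3.2500)
o1: d²=109 > ρ²=62 → inactive
o2: d²=20 ≤ ρ²=62; F_rep = 22·(4,2)/20² = (0.2200,0.1100)
o3: d²=52 ≤ ρ²=62; F_rep = 22·(6,4)/52² = (0.0488,0.0325)
o4: d²=485 > ρ²=62 → inactive
F = F_att + ΣF_rep = (-1.4812,-3.1075)
Δp = p'−p = (-0.3703,-0.7769); α = Δx/Fx = (-3129/8450) / (-6258/4225) = 1/4
check: Δy/Fy = (-13129/16900) / (-13129/4225) = 1/4 ✓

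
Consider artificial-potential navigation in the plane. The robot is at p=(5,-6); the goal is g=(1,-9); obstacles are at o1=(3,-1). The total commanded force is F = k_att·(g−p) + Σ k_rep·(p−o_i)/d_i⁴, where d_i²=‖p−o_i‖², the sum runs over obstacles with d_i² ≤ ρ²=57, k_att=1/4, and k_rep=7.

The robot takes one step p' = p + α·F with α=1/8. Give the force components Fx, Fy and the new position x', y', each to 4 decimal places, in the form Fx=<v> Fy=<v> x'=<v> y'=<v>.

F_att = 1/4·(g−p) = 1/4·(-4,-3) = (-1.0000,-0.7500)
o1: d²=29 ≤ ρ²=57; F_rep = 7·(2,-5)/29² = (0.0166,-0.0416)
F = F_att + ΣF_rep = (-0.9834,-0.7916)
p' = p + 1/8·F = (4.8771,-6.0990)

Fx=-0.9834 Fy=-0.7916 x'=4.8771 y'=-6.0990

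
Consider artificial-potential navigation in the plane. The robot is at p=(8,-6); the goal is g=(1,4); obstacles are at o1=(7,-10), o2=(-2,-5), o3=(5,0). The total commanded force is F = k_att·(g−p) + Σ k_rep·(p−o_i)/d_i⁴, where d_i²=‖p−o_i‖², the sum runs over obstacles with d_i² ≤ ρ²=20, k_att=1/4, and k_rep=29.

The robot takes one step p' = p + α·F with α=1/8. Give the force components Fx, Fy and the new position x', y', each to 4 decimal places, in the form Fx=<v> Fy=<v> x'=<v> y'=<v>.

Fx=-1.6497 Fy=2.9014 x'=7.7938 y'=-5.6373

F_att = 1/4·(g−p) = 1/4·(-7,10) = (-1.7500,2.5000)
o1: d²=17 ≤ ρ²=20; F_rep = 29·(1,4)/17² = (0.1003,0.4014)
o2: d²=101 > ρ²=20 → inactive
o3: d²=45 > ρ²=20 → inactive
F = F_att + ΣF_rep = (-1.6497,2.9014)
p' = p + 1/8·F = (7.7938,-5.6373)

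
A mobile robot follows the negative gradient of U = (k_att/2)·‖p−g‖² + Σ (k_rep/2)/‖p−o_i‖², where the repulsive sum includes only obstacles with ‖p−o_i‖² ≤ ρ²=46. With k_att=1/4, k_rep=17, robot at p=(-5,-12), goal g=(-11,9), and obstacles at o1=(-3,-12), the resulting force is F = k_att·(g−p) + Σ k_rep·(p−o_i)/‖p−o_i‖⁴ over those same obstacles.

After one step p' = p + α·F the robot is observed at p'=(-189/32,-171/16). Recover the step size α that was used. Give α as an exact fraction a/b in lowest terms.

F_att = 1/4·(g−p) = 1/4·(-6,21) = (-1.5000,5.2500)
o1: d²=4 ≤ ρ²=46; F_rep = 17·(-2,0)/4² = (-2.1250,0.0000)
F = F_att + ΣF_rep = (-3.6250,5.2500)
Δp = p'−p = (-0.9062,1.3125); α = Δx/Fx = (-29/32) / (-29/8) = 1/4
check: Δy/Fy = (21/16) / (21/4) = 1/4 ✓

α = 1/4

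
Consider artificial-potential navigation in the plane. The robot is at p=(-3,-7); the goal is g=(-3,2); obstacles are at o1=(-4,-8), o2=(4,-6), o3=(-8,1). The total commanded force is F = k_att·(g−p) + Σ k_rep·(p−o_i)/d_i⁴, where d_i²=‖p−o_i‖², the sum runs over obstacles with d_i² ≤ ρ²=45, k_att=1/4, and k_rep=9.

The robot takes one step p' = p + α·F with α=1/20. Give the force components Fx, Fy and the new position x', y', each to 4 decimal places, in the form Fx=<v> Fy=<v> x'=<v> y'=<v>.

F_att = 1/4·(g−p) = 1/4·(0,9) = (0.0000,2.2500)
o1: d²=2 ≤ ρ²=45; F_rep = 9·(1,1)/2² = (2.2500,2.2500)
o2: d²=50 > ρ²=45 → inactive
o3: d²=89 > ρ²=45 → inactive
F = F_att + ΣF_rep = (2.2500,4.5000)
p' = p + 1/20·F = (-2.8875,-6.7750)

Fx=2.2500 Fy=4.5000 x'=-2.8875 y'=-6.7750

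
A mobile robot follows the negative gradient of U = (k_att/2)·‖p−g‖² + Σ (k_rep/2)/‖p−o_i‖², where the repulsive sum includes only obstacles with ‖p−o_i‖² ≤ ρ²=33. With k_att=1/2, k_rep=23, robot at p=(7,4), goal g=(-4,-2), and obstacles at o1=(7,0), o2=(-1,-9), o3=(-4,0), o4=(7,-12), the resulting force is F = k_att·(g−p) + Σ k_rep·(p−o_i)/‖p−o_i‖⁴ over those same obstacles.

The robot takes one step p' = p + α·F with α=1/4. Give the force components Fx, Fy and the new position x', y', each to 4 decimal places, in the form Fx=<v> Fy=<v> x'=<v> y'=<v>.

Fx=-5.5000 Fy=-2.6406 x'=5.6250 y'=3.3398

F_att = 1/2·(g−p) = 1/2·(-11,-6) = (-5.5000,-3.0000)
o1: d²=16 ≤ ρ²=33; F_rep = 23·(0,4)/16² = (0.0000,0.3594)
o2: d²=233 > ρ²=33 → inactive
o3: d²=137 > ρ²=33 → inactive
o4: d²=256 > ρ²=33 → inactive
F = F_att + ΣF_rep = (-5.5000,-2.6406)
p' = p + 1/4·F = (5.6250,3.3398)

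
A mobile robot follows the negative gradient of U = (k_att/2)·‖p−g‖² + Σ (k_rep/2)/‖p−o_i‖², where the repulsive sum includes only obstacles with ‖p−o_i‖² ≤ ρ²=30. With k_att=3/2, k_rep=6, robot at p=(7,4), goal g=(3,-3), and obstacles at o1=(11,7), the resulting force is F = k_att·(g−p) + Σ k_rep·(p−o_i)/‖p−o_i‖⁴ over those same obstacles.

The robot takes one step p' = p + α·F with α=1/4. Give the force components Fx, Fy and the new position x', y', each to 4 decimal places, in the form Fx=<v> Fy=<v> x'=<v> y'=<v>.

Fx=-6.0384 Fy=-10.5288 x'=5.4904 y'=1.3678

F_att = 3/2·(g−p) = 3/2·(-4,-7) = (-6.0000,-10.5000)
o1: d²=25 ≤ ρ²=30; F_rep = 6·(-4,-3)/25² = (-0.0384,-0.0288)
F = F_att + ΣF_rep = (-6.0384,-10.5288)
p' = p + 1/4·F = (5.4904,1.3678)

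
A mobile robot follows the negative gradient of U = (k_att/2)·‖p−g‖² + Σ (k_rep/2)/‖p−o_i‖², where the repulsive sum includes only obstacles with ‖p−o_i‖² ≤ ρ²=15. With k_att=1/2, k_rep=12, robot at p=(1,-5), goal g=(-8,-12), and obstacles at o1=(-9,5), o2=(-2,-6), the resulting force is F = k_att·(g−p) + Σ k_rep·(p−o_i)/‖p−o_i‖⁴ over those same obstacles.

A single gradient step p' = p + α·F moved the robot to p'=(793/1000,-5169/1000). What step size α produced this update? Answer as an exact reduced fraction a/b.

F_att = 1/2·(g−p) = 1/2·(-9,-7) = (-4.5000,-3.5000)
o1: d²=200 > ρ²=15 → inactive
o2: d²=10 ≤ ρ²=15; F_rep = 12·(3,1)/10² = (0.3600,0.1200)
F = F_att + ΣF_rep = (-4.1400,-3.3800)
Δp = p'−p = (-0.2070,-0.1690); α = Δx/Fx = (-207/1000) / (-207/50) = 1/20
check: Δy/Fy = (-169/1000) / (-169/50) = 1/20 ✓

α = 1/20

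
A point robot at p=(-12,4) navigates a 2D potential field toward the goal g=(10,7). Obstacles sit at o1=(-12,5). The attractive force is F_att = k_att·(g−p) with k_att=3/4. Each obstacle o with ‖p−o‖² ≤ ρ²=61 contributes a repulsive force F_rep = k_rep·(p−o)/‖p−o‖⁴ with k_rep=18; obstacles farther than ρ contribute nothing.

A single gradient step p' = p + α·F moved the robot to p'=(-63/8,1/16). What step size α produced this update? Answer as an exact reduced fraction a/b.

α = 1/4

F_att = 3/4·(g−p) = 3/4·(22,3) = (16.5000,2.2500)
o1: d²=1 ≤ ρ²=61; F_rep = 18·(0,-1)/1² = (0.0000,-18.0000)
F = F_att + ΣF_rep = (16.5000,-15.7500)
Δp = p'−p = (4.1250,-3.9375); α = Δx/Fx = (33/8) / (33/2) = 1/4
check: Δy/Fy = (-63/16) / (-63/4) = 1/4 ✓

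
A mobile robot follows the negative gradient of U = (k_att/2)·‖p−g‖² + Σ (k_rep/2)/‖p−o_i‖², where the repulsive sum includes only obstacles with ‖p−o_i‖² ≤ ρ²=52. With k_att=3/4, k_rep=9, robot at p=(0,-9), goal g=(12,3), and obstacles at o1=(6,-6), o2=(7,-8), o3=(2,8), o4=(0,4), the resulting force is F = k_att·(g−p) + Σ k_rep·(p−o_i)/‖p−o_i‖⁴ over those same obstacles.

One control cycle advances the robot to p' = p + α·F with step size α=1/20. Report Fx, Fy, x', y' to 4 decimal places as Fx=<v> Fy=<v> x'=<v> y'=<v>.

F_att = 3/4·(g−p) = 3/4·(12,12) = (9.0000,9.0000)
o1: d²=45 ≤ ρ²=52; F_rep = 9·(-6,-3)/45² = (-0.0267,-0.0133)
o2: d²=50 ≤ ρ²=52; F_rep = 9·(-7,-1)/50² = (-0.0252,-0.0036)
o3: d²=293 > ρ²=52 → inactive
o4: d²=169 > ρ²=52 → inactive
F = F_att + ΣF_rep = (8.9481,8.9831)
p' = p + 1/20·F = (0.4474,-8.5508)

Fx=8.9481 Fy=8.9831 x'=0.4474 y'=-8.5508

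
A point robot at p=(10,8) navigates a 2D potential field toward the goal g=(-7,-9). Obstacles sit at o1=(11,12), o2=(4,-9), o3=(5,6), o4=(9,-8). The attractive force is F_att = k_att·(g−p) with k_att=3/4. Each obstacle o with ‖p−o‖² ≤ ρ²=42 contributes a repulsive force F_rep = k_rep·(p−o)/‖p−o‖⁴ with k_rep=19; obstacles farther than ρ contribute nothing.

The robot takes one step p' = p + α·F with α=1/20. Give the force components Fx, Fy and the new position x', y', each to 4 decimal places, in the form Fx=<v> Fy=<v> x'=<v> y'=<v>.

Fx=-12.7028 Fy=-12.9678 x'=9.3649 y'=7.3516

F_att = 3/4·(g−p) = 3/4·(-17,-17) = (-12.7500,-12.7500)
o1: d²=17 ≤ ρ²=42; F_rep = 19·(-1,-4)/17² = (-0.0657,-0.2630)
o2: d²=325 > ρ²=42 → inactive
o3: d²=29 ≤ ρ²=42; F_rep = 19·(5,2)/29² = (0.1130,0.0452)
o4: d²=257 > ρ²=42 → inactive
F = F_att + ΣF_rep = (-12.7028,-12.9678)
p' = p + 1/20·F = (9.3649,7.3516)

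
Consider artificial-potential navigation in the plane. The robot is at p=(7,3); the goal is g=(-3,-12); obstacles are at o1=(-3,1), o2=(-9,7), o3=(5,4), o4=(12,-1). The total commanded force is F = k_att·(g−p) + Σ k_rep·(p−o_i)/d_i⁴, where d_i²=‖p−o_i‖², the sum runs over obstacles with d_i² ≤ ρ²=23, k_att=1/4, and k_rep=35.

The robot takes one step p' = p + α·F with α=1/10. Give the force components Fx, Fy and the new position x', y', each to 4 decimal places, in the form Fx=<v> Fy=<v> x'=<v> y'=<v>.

F_att = 1/4·(g−p) = 1/4·(-10,-15) = (-2.5000,-3.7500)
o1: d²=104 > ρ²=23 → inactive
o2: d²=272 > ρ²=23 → inactive
o3: d²=5 ≤ ρ²=23; F_rep = 35·(2,-1)/5² = (2.8000,-1.4000)
o4: d²=41 > ρ²=23 → inactive
F = F_att + ΣF_rep = (0.3000,-5.1500)
p' = p + 1/10·F = (7.0300,2.4850)

Fx=0.3000 Fy=-5.1500 x'=7.0300 y'=2.4850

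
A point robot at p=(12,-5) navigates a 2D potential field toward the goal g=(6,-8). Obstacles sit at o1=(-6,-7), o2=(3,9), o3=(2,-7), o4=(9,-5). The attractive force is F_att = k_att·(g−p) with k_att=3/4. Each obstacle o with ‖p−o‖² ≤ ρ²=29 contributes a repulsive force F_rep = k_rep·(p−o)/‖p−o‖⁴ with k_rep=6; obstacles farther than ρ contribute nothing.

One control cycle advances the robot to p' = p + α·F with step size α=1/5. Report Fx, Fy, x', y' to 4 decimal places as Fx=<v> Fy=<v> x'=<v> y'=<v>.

F_att = 3/4·(g−p) = 3/4·(-6,-3) = (-4.5000,-2.2500)
o1: d²=328 > ρ²=29 → inactive
o2: d²=277 > ρ²=29 → inactive
o3: d²=104 > ρ²=29 → inactive
o4: d²=9 ≤ ρ²=29; F_rep = 6·(3,0)/9² = (0.2222,0.0000)
F = F_att + ΣF_rep = (-4.2778,-2.2500)
p' = p + 1/5·F = (11.1444,-5.4500)

Fx=-4.2778 Fy=-2.2500 x'=11.1444 y'=-5.4500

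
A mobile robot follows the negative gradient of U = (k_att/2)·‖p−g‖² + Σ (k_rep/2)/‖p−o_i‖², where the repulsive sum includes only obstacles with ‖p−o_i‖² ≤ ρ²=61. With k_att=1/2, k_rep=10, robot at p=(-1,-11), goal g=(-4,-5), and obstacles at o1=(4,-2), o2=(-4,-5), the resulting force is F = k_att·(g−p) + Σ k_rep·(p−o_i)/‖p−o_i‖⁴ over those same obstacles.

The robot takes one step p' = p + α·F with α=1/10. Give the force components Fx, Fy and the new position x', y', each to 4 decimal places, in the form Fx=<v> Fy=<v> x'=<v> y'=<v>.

Fx=-1.4852 Fy=2.9704 x'=-1.1485 y'=-10.7030

F_att = 1/2·(g−p) = 1/2·(-3,6) = (-1.5000,3.0000)
o1: d²=106 > ρ²=61 → inactive
o2: d²=45 ≤ ρ²=61; F_rep = 10·(3,-6)/45² = (0.0148,-0.0296)
F = F_att + ΣF_rep = (-1.4852,2.9704)
p' = p + 1/10·F = (-1.1485,-10.7030)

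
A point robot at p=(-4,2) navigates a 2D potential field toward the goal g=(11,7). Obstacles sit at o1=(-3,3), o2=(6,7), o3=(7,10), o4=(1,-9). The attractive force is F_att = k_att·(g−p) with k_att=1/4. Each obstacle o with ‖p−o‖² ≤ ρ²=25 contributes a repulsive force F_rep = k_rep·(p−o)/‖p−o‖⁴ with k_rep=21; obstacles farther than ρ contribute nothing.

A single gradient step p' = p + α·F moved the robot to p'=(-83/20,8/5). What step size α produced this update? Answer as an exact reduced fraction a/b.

α = 1/10

F_att = 1/4·(g−p) = 1/4·(15,5) = (3.7500,1.2500)
o1: d²=2 ≤ ρ²=25; F_rep = 21·(-1,-1)/2² = (-5.2500,-5.2500)
o2: d²=125 > ρ²=25 → inactive
o3: d²=185 > ρ²=25 → inactive
o4: d²=146 > ρ²=25 → inactive
F = F_att + ΣF_rep = (-1.5000,-4.0000)
Δp = p'−p = (-0.1500,-0.4000); α = Δx/Fx = (-3/20) / (-3/2) = 1/10
check: Δy/Fy = (-2/5) / (-4) = 1/10 ✓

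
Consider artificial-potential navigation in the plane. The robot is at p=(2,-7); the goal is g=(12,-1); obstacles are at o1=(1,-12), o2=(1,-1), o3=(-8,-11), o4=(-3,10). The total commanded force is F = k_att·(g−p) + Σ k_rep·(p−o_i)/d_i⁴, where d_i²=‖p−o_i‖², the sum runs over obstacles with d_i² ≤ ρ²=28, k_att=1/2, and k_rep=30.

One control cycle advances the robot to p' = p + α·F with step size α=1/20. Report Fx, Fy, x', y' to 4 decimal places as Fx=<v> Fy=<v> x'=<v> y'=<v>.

F_att = 1/2·(g−p) = 1/2·(10,6) = (5.0000,3.0000)
o1: d²=26 ≤ ρ²=28; F_rep = 30·(1,5)/26² = (0.0444,0.2219)
o2: d²=37 > ρ²=28 → inactive
o3: d²=116 > ρ²=28 → inactive
o4: d²=314 > ρ²=28 → inactive
F = F_att + ΣF_rep = (5.0444,3.2219)
p' = p + 1/20·F = (2.2522,-6.8389)

Fx=5.0444 Fy=3.2219 x'=2.2522 y'=-6.8389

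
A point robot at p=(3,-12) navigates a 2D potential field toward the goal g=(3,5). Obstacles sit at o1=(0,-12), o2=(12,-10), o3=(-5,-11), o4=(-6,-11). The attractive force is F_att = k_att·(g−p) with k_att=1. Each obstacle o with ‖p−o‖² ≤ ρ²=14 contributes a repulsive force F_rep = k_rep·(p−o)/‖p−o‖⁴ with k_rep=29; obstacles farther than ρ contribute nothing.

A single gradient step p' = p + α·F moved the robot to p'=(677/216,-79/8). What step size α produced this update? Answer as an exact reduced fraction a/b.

α = 1/8

F_att = 1·(g−p) = 1·(0,17) = (0.0000,17.0000)
o1: d²=9 ≤ ρ²=14; F_rep = 29·(3,0)/9² = (1.0741,0.0000)
o2: d²=85 > ρ²=14 → inactive
o3: d²=65 > ρ²=14 → inactive
o4: d²=82 > ρ²=14 → inactive
F = F_att + ΣF_rep = (1.0741,17.0000)
Δp = p'−p = (0.1343,2.1250); α = Δx/Fx = (29/216) / (29/27) = 1/8
check: Δy/Fy = (17/8) / (17) = 1/8 ✓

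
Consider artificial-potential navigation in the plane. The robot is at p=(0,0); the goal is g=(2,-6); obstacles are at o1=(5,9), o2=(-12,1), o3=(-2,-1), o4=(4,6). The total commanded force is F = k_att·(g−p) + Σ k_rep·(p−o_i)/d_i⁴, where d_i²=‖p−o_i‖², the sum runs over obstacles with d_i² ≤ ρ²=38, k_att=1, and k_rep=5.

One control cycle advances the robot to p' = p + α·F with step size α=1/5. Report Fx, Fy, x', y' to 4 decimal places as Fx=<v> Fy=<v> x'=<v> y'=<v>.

Fx=2.4000 Fy=-5.8000 x'=0.4800 y'=-1.1600

F_att = 1·(g−p) = 1·(2,-6) = (2.0000,-6.0000)
o1: d²=106 > ρ²=38 → inactive
o2: d²=145 > ρ²=38 → inactive
o3: d²=5 ≤ ρ²=38; F_rep = 5·(2,1)/5² = (0.4000,0.2000)
o4: d²=52 > ρ²=38 → inactive
F = F_att + ΣF_rep = (2.4000,-5.8000)
p' = p + 1/5·F = (0.4800,-1.1600)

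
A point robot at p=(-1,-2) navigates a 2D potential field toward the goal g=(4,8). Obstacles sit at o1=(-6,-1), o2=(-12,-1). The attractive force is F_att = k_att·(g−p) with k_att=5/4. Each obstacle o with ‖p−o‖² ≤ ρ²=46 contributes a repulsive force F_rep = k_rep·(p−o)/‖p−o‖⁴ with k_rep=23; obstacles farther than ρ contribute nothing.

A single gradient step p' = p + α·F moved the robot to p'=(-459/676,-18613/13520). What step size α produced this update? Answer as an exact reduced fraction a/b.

α = 1/20

F_att = 5/4·(g−p) = 5/4·(5,10) = (6.2500,12.5000)
o1: d²=26 ≤ ρ²=46; F_rep = 23·(5,-1)/26² = (0.1701,-0.0340)
o2: d²=122 > ρ²=46 → inactive
F = F_att + ΣF_rep = (6.4201,12.4660)
Δp = p'−p = (0.3210,0.6233); α = Δx/Fx = (217/676) / (1085/169) = 1/20
check: Δy/Fy = (8427/13520) / (8427/676) = 1/20 ✓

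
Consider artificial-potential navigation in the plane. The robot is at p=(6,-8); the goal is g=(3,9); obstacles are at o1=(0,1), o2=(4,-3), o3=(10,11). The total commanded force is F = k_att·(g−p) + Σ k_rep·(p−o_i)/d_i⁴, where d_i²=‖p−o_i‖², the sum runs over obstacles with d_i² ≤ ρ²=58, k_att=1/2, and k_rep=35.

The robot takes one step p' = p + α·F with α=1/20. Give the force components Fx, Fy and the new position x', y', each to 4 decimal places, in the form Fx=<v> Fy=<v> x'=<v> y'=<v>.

F_att = 1/2·(g−p) = 1/2·(-3,17) = (-1.5000,8.5000)
o1: d²=117 > ρ²=58 → inactive
o2: d²=29 ≤ ρ²=58; F_rep = 35·(2,-5)/29² = (0.0832,-0.2081)
o3: d²=377 > ρ²=58 → inactive
F = F_att + ΣF_rep = (-1.4168,8.2919)
p' = p + 1/20·F = (5.9292,-7.5854)

Fx=-1.4168 Fy=8.2919 x'=5.9292 y'=-7.5854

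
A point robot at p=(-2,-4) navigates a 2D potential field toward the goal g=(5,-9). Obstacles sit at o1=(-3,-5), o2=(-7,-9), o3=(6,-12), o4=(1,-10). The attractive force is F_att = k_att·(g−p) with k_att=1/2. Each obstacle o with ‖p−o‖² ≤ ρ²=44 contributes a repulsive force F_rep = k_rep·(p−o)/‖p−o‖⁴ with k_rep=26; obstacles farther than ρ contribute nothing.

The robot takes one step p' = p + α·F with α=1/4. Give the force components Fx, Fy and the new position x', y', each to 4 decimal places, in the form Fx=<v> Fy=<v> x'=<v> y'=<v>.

F_att = 1/2·(g−p) = 1/2·(7,-5) = (3.5000,-2.5000)
o1: d²=2 ≤ ρ²=44; F_rep = 26·(1,1)/2² = (6.5000,6.5000)
o2: d²=50 > ρ²=44 → inactive
o3: d²=128 > ρ²=44 → inactive
o4: d²=45 > ρ²=44 → inactive
F = F_att + ΣF_rep = (10.0000,4.0000)
p' = p + 1/4·F = (0.5000,-3.0000)

Fx=10.0000 Fy=4.0000 x'=0.5000 y'=-3.0000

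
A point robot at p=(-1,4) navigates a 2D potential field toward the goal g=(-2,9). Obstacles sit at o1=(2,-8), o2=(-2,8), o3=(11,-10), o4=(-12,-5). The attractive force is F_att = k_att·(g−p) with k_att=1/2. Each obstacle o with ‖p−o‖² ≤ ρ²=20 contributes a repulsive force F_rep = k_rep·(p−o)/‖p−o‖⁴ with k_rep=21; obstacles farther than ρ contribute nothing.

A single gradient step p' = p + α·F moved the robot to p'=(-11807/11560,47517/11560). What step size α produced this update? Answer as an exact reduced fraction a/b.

F_att = 1/2·(g−p) = 1/2·(-1,5) = (-0.5000,2.5000)
o1: d²=153 > ρ²=20 → inactive
o2: d²=17 ≤ ρ²=20; F_rep = 21·(1,-4)/17² = (0.0727,-0.2907)
o3: d²=340 > ρ²=20 → inactive
o4: d²=202 > ρ²=20 → inactive
F = F_att + ΣF_rep = (-0.4273,2.2093)
Δp = p'−p = (-0.0214,0.1105); α = Δx/Fx = (-247/11560) / (-247/578) = 1/20
check: Δy/Fy = (1277/11560) / (1277/578) = 1/20 ✓

α = 1/20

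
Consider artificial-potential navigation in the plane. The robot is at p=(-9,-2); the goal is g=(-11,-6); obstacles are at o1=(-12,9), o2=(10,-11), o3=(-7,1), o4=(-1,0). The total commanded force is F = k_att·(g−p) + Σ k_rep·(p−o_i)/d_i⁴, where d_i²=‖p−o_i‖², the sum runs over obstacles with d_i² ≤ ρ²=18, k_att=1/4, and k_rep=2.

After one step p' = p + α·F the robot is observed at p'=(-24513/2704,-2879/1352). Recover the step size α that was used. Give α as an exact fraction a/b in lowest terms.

α = 1/8

F_att = 1/4·(g−p) = 1/4·(-2,-4) = (-0.5000,-1.0000)
o1: d²=130 > ρ²=18 → inactive
o2: d²=442 > ρ²=18 → inactive
o3: d²=13 ≤ ρ²=18; F_rep = 2·(-2,-3)/13² = (-0.0237,-0.0355)
o4: d²=68 > ρ²=18 → inactive
F = F_att + ΣF_rep = (-0.5237,-1.0355)
Δp = p'−p = (-0.0655,-0.1294); α = Δx/Fx = (-177/2704) / (-177/338) = 1/8
check: Δy/Fy = (-175/1352) / (-175/169) = 1/8 ✓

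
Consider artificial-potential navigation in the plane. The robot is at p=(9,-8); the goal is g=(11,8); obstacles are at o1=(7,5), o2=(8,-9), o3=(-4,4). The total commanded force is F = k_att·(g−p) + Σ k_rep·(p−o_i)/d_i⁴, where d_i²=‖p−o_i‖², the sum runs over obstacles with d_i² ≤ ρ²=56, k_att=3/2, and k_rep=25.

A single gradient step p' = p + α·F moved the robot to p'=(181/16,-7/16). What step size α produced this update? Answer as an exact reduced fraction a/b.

α = 1/4

F_att = 3/2·(g−p) = 3/2·(2,16) = (3.0000,24.0000)
o1: d²=173 > ρ²=56 → inactive
o2: d²=2 ≤ ρ²=56; F_rep = 25·(1,1)/2² = (6.2500,6.2500)
o3: d²=313 > ρ²=56 → inactive
F = F_att + ΣF_rep = (9.2500,30.2500)
Δp = p'−p = (2.3125,7.5625); α = Δx/Fx = (37/16) / (37/4) = 1/4
check: Δy/Fy = (121/16) / (121/4) = 1/4 ✓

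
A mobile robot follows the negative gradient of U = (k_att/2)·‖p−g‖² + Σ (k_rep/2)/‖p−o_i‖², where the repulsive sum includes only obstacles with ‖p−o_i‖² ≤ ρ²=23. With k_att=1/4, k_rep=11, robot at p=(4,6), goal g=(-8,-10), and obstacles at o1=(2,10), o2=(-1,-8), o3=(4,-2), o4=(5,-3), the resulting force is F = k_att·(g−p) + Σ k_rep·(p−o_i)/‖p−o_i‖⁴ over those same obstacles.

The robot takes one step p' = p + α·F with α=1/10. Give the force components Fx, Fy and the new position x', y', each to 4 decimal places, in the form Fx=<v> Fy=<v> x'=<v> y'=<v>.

Fx=-2.9450 Fy=-4.1100 x'=3.7055 y'=5.5890

F_att = 1/4·(g−p) = 1/4·(-12,-16) = (-3.0000,-4.0000)
o1: d²=20 ≤ ρ²=23; F_rep = 11·(2,-4)/20² = (0.0550,-0.1100)
o2: d²=221 > ρ²=23 → inactive
o3: d²=64 > ρ²=23 → inactive
o4: d²=82 > ρ²=23 → inactive
F = F_att + ΣF_rep = (-2.9450,-4.1100)
p' = p + 1/10·F = (3.7055,5.5890)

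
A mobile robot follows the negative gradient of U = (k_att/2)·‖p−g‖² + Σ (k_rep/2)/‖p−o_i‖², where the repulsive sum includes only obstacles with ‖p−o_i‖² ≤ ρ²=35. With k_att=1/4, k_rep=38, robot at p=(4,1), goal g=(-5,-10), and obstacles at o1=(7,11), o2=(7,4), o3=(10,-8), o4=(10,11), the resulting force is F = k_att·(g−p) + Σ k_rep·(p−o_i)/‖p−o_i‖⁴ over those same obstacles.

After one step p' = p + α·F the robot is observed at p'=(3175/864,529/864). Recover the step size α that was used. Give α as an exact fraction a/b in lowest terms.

α = 1/8

F_att = 1/4·(g−p) = 1/4·(-9,-11) = (-2.2500,-2.7500)
o1: d²=109 > ρ²=35 → inactive
o2: d²=18 ≤ ρ²=35; F_rep = 38·(-3,-3)/18² = (-0.3519,-0.3519)
o3: d²=117 > ρ²=35 → inactive
o4: d²=136 > ρ²=35 → inactive
F = F_att + ΣF_rep = (-2.6019,-3.1019)
Δp = p'−p = (-0.3252,-0.3877); α = Δx/Fx = (-281/864) / (-281/108) = 1/8
check: Δy/Fy = (-335/864) / (-335/108) = 1/8 ✓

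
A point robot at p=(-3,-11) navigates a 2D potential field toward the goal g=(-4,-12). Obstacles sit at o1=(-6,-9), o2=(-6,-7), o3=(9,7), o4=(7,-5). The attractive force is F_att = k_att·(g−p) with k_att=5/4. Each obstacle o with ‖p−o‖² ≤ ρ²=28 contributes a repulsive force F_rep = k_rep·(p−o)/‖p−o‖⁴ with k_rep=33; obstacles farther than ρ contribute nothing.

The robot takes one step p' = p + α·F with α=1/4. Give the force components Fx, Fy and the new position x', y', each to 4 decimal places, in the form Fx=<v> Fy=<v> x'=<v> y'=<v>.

Fx=-0.5058 Fy=-1.8517 x'=-3.1265 y'=-11.4629

F_att = 5/4·(g−p) = 5/4·(-1,-1) = (-1.2500,-1.2500)
o1: d²=13 ≤ ρ²=28; F_rep = 33·(3,-2)/13² = (0.5858,-0.3905)
o2: d²=25 ≤ ρ²=28; F_rep = 33·(3,-4)/25² = (0.1584,-0.2112)
o3: d²=468 > ρ²=28 → inactive
o4: d²=136 > ρ²=28 → inactive
F = F_att + ΣF_rep = (-0.5058,-1.8517)
p' = p + 1/4·F = (-3.1265,-11.4629)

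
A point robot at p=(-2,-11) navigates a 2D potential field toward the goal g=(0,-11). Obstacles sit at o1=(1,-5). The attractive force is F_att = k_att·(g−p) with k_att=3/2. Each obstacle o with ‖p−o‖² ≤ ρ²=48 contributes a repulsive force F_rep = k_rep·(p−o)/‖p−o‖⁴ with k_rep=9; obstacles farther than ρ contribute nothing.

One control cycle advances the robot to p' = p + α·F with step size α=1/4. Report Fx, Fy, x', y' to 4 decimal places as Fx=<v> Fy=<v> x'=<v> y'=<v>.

F_att = 3/2·(g−p) = 3/2·(2,0) = (3.0000,0.0000)
o1: d²=45 ≤ ρ²=48; F_rep = 9·(-3,-6)/45² = (-0.0133,-0.0267)
F = F_att + ΣF_rep = (2.9867,-0.0267)
p' = p + 1/4·F = (-1.2533,-11.0067)

Fx=2.9867 Fy=-0.0267 x'=-1.2533 y'=-11.0067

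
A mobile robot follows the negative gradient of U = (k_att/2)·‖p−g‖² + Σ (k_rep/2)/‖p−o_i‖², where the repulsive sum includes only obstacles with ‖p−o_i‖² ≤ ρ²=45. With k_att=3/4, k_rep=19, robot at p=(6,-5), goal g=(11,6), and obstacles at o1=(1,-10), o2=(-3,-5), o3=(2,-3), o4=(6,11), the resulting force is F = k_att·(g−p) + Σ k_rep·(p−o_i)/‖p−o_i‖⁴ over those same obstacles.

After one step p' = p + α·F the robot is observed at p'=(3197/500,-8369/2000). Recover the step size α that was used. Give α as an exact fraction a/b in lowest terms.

F_att = 3/4·(g−p) = 3/4·(5,11) = (3.7500,8.2500)
o1: d²=50 > ρ²=45 → inactive
o2: d²=81 > ρ²=45 → inactive
o3: d²=20 ≤ ρ²=45; F_rep = 19·(4,-2)/20² = (0.1900,-0.0950)
o4: d²=256 > ρ²=45 → inactive
F = F_att + ΣF_rep = (3.9400,8.1550)
Δp = p'−p = (0.3940,0.8155); α = Δx/Fx = (197/500) / (197/50) = 1/10
check: Δy/Fy = (1631/2000) / (1631/200) = 1/10 ✓

α = 1/10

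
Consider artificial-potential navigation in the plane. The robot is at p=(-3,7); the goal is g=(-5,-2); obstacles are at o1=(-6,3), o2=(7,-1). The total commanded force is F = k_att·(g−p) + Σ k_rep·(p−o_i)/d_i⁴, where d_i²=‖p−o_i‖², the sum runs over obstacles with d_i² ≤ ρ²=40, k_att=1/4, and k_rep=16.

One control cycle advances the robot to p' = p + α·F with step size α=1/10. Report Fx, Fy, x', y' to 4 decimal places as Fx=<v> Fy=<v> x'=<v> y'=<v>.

Fx=-0.4232 Fy=-2.1476 x'=-3.0423 y'=6.7852

F_att = 1/4·(g−p) = 1/4·(-2,-9) = (-0.5000,-2.2500)
o1: d²=25 ≤ ρ²=40; F_rep = 16·(3,4)/25² = (0.0768,0.1024)
o2: d²=164 > ρ²=40 → inactive
F = F_att + ΣF_rep = (-0.4232,-2.1476)
p' = p + 1/10·F = (-3.0423,6.7852)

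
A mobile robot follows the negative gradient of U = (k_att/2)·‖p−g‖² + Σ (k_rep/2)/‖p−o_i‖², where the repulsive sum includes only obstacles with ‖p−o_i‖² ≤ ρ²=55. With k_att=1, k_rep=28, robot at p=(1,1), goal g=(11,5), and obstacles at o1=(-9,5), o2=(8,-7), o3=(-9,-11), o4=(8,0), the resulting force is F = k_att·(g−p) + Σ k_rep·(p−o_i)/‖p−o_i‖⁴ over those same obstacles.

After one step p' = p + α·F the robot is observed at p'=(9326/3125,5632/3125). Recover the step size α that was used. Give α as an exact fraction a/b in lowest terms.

α = 1/5

F_att = 1·(g−p) = 1·(10,4) = (10.0000,4.0000)
o1: d²=116 > ρ²=55 → inactive
o2: d²=113 > ρ²=55 → inactive
o3: d²=244 > ρ²=55 → inactive
o4: d²=50 ≤ ρ²=55; F_rep = 28·(-7,1)/50² = (-0.0784,0.0112)
F = F_att + ΣF_rep = (9.9216,4.0112)
Δp = p'−p = (1.9843,0.8022); α = Δx/Fx = (6201/3125) / (6201/625) = 1/5
check: Δy/Fy = (2507/3125) / (2507/625) = 1/5 ✓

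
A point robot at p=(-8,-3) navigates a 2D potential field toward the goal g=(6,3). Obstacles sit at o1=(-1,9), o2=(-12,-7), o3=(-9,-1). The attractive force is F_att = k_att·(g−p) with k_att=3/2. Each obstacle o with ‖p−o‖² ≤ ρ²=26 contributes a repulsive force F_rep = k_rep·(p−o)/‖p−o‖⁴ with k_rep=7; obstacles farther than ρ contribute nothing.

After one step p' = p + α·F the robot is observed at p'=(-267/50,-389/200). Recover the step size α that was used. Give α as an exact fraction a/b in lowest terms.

F_att = 3/2·(g−p) = 3/2·(14,6) = (21.0000,9.0000)
o1: d²=193 > ρ²=26 → inactive
o2: d²=32 > ρ²=26 → inactive
o3: d²=5 ≤ ρ²=26; F_rep = 7·(1,-2)/5² = (0.2800,-0.5600)
F = F_att + ΣF_rep = (21.2800,8.4400)
Δp = p'−p = (2.6600,1.0550); α = Δx/Fx = (133/50) / (532/25) = 1/8
check: Δy/Fy = (211/200) / (211/25) = 1/8 ✓

α = 1/8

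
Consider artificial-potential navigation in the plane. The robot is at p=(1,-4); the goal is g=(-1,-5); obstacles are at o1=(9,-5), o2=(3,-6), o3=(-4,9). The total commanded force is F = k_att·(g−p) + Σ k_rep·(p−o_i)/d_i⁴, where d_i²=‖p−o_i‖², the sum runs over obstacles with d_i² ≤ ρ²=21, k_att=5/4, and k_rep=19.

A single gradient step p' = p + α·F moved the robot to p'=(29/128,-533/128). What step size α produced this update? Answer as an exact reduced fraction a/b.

F_att = 5/4·(g−p) = 5/4·(-2,-1) = (-2.5000,-1.2500)
o1: d²=65 > ρ²=21 → inactive
o2: d²=8 ≤ ρ²=21; F_rep = 19·(-2,2)/8² = (-0.5938,0.5938)
o3: d²=194 > ρ²=21 → inactive
F = F_att + ΣF_rep = (-3.0938,-0.6562)
Δp = p'−p = (-0.7734,-0.1641); α = Δx/Fx = (-99/128) / (-99/32) = 1/4
check: Δy/Fy = (-21/128) / (-21/32) = 1/4 ✓

α = 1/4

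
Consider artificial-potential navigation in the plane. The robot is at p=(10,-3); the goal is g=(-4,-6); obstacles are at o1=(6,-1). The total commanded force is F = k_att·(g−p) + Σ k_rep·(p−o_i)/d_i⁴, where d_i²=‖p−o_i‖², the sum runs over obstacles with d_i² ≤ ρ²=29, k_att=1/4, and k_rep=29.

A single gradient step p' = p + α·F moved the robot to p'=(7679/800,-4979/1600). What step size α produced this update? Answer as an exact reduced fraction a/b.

F_att = 1/4·(g−p) = 1/4·(-14,-3) = (-3.5000,-0.7500)
o1: d²=20 ≤ ρ²=29; F_rep = 29·(4,-2)/20² = (0.2900,-0.1450)
F = F_att + ΣF_rep = (-3.2100,-0.8950)
Δp = p'−p = (-0.4012,-0.1119); α = Δx/Fx = (-321/800) / (-321/100) = 1/8
check: Δy/Fy = (-179/1600) / (-179/200) = 1/8 ✓

α = 1/8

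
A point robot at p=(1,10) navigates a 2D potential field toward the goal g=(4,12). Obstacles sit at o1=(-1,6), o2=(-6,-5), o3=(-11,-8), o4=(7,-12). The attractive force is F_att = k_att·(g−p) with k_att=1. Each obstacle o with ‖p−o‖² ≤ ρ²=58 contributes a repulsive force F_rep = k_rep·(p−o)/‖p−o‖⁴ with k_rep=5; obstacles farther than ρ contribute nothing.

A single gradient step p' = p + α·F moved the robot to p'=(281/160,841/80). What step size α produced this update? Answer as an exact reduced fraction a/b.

F_att = 1·(g−p) = 1·(3,2) = (3.0000,2.0000)
o1: d²=20 ≤ ρ²=58; F_rep = 5·(2,4)/20² = (0.0250,0.0500)
o2: d²=274 > ρ²=58 → inactive
o3: d²=468 > ρ²=58 → inactive
o4: d²=520 > ρ²=58 → inactive
F = F_att + ΣF_rep = (3.0250,2.0500)
Δp = p'−p = (0.7562,0.5125); α = Δx/Fx = (121/160) / (121/40) = 1/4
check: Δy/Fy = (41/80) / (41/20) = 1/4 ✓

α = 1/4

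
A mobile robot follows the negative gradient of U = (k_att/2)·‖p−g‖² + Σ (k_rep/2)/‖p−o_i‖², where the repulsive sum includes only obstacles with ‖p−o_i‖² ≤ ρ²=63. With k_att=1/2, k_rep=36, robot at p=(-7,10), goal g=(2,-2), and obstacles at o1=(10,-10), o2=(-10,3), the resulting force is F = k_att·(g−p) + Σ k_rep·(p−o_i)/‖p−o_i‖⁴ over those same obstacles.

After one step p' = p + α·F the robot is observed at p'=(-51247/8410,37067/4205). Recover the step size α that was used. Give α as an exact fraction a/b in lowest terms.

α = 1/5

F_att = 1/2·(g−p) = 1/2·(9,-12) = (4.5000,-6.0000)
o1: d²=689 > ρ²=63 → inactive
o2: d²=58 ≤ ρ²=63; F_rep = 36·(3,7)/58² = (0.0321,0.0749)
F = F_att + ΣF_rep = (4.5321,-5.9251)
Δp = p'−p = (0.9064,-1.1850); α = Δx/Fx = (7623/8410) / (7623/1682) = 1/5
check: Δy/Fy = (-4983/4205) / (-4983/841) = 1/5 ✓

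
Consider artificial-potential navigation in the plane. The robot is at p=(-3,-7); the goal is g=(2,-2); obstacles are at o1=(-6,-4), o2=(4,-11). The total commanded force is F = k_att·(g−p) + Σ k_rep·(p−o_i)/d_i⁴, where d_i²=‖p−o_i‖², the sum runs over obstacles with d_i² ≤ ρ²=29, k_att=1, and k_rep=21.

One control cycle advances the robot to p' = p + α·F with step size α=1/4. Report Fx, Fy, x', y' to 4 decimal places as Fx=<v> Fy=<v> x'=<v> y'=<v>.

F_att = 1·(g−p) = 1·(5,5) = (5.0000,5.0000)
o1: d²=18 ≤ ρ²=29; F_rep = 21·(3,-3)/18² = (0.1944,-0.1944)
o2: d²=65 > ρ²=29 → inactive
F = F_att + ΣF_rep = (5.1944,4.8056)
p' = p + 1/4·F = (-1.7014,-5.7986)

Fx=5.1944 Fy=4.8056 x'=-1.7014 y'=-5.7986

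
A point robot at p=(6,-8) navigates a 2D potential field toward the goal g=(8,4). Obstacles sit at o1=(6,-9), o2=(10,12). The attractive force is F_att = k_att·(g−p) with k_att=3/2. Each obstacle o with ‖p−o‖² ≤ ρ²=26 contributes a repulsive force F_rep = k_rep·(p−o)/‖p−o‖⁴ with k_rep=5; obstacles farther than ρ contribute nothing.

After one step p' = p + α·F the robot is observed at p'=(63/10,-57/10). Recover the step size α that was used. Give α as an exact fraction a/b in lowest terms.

F_att = 3/2·(g−p) = 3/2·(2,12) = (3.0000,18.0000)
o1: d²=1 ≤ ρ²=26; F_rep = 5·(0,1)/1² = (0.0000,5.0000)
o2: d²=416 > ρ²=26 → inactive
F = F_att + ΣF_rep = (3.0000,23.0000)
Δp = p'−p = (0.3000,2.3000); α = Δx/Fx = (3/10) / (3) = 1/10
check: Δy/Fy = (23/10) / (23) = 1/10 ✓

α = 1/10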